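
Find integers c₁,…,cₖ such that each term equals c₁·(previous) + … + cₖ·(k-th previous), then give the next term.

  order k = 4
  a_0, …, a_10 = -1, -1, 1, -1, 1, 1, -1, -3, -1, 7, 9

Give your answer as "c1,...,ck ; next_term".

0,-2,-2,-1 ; -9

  a_4 = 0·-1 + -2·1 + -2·-1 + -1·-1 = 1
  a_5 = 0·1 + -2·-1 + -2·1 + -1·-1 = 1
  a_6 = 0·1 + -2·1 + -2·-1 + -1·1 = -1
  a_7 = 0·-1 + -2·1 + -2·1 + -1·-1 = -3
  a_8 = 0·-3 + -2·-1 + -2·1 + -1·1 = -1
  a_9 = 0·-1 + -2·-3 + -2·-1 + -1·1 = 7
  a_10 = 0·7 + -2·-1 + -2·-3 + -1·-1 = 9
  a_11 = 0·9 + -2·7 + -2·-1 + -1·-3 = -9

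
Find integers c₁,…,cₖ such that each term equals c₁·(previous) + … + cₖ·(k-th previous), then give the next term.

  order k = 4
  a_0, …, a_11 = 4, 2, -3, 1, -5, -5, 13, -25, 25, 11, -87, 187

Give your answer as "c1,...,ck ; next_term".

-1,0,2,-2 ; -215

  a_4 = -1·1 + 0·-3 + 2·2 + -2·4 = -5
  a_5 = -1·-5 + 0·1 + 2·-3 + -2·2 = -5
  a_6 = -1·-5 + 0·-5 + 2·1 + -2·-3 = 13
  a_7 = -1·13 + 0·-5 + 2·-5 + -2·1 = -25
  a_8 = -1·-25 + 0·13 + 2·-5 + -2·-5 = 25
  a_9 = -1·25 + 0·-25 + 2·13 + -2·-5 = 11
  a_10 = -1·11 + 0·25 + 2·-25 + -2·13 = -87
  a_11 = -1·-87 + 0·11 + 2·25 + -2·-25 = 187
  a_12 = -1·187 + 0·-87 + 2·11 + -2·25 = -215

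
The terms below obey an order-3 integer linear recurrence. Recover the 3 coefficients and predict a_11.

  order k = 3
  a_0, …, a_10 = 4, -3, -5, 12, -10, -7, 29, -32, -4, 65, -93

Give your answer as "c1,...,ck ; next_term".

-1,-1,1 ; 24

  a_3 = -1·-5 + -1·-3 + 1·4 = 12
  a_4 = -1·12 + -1·-5 + 1·-3 = -10
  a_5 = -1·-10 + -1·12 + 1·-5 = -7
  a_6 = -1·-7 + -1·-10 + 1·12 = 29
  a_7 = -1·29 + -1·-7 + 1·-10 = -32
  a_8 = -1·-32 + -1·29 + 1·-7 = -4
  a_9 = -1·-4 + -1·-32 + 1·29 = 65
  a_10 = -1·65 + -1·-4 + 1·-32 = -93
  a_11 = -1·-93 + -1·65 + 1·-4 = 24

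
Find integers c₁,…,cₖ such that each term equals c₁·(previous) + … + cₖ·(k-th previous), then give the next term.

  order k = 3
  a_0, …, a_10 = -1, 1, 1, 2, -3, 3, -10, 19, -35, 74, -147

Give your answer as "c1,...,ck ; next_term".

-1,1,-2 ; 291

  a_3 = -1·1 + 1·1 + -2·-1 = 2
  a_4 = -1·2 + 1·1 + -2·1 = -3
  a_5 = -1·-3 + 1·2 + -2·1 = 3
  a_6 = -1·3 + 1·-3 + -2·2 = -10
  a_7 = -1·-10 + 1·3 + -2·-3 = 19
  a_8 = -1·19 + 1·-10 + -2·3 = -35
  a_9 = -1·-35 + 1·19 + -2·-10 = 74
  a_10 = -1·74 + 1·-35 + -2·19 = -147
  a_11 = -1·-147 + 1·74 + -2·-35 = 291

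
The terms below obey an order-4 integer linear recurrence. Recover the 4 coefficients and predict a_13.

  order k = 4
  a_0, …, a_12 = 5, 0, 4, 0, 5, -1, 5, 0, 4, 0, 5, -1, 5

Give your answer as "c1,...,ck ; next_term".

  a_4 = -1·0 + 0·4 + 1·0 + 1·5 = 5
  a_5 = -1·5 + 0·0 + 1·4 + 1·0 = -1
  a_6 = -1·-1 + 0·5 + 1·0 + 1·4 = 5
  a_7 = -1·5 + 0·-1 + 1·5 + 1·0 = 0
  a_8 = -1·0 + 0·5 + 1·-1 + 1·5 = 4
  a_9 = -1·4 + 0·0 + 1·5 + 1·-1 = 0
  a_10 = -1·0 + 0·4 + 1·0 + 1·5 = 5
  a_11 = -1·5 + 0·0 + 1·4 + 1·0 = -1
  a_12 = -1·-1 + 0·5 + 1·0 + 1·4 = 5
  a_13 = -1·5 + 0·-1 + 1·5 + 1·0 = 0

-1,0,1,1 ; 0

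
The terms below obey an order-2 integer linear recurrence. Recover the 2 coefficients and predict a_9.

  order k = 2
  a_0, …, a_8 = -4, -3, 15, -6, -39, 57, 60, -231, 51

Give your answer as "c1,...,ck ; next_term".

  a_2 = -1·-3 + -3·-4 = 15
  a_3 = -1·15 + -3·-3 = -6
  a_4 = -1·-6 + -3·15 = -39
  a_5 = -1·-39 + -3·-6 = 57
  a_6 = -1·57 + -3·-39 = 60
  a_7 = -1·60 + -3·57 = -231
  a_8 = -1·-231 + -3·60 = 51
  a_9 = -1·51 + -3·-231 = 642

-1,-3 ; 642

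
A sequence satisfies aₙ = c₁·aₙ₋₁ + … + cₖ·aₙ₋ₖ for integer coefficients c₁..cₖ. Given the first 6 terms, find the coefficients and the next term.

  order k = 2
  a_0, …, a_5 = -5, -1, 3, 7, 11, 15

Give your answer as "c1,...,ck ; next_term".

2,-1 ; 19

  a_2 = 2·-1 + -1·-5 = 3
  a_3 = 2·3 + -1·-1 = 7
  a_4 = 2·7 + -1·3 = 11
  a_5 = 2·11 + -1·7 = 15
  a_6 = 2·15 + -1·11 = 19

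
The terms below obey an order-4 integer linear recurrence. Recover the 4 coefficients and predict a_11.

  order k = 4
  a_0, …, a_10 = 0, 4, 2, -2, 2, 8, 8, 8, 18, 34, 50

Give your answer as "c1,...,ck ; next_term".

  a_4 = 1·-2 + 0·2 + 1·4 + 1·0 = 2
  a_5 = 1·2 + 0·-2 + 1·2 + 1·4 = 8
  a_6 = 1·8 + 0·2 + 1·-2 + 1·2 = 8
  a_7 = 1·8 + 0·8 + 1·2 + 1·-2 = 8
  a_8 = 1·8 + 0·8 + 1·8 + 1·2 = 18
  a_9 = 1·18 + 0·8 + 1·8 + 1·8 = 34
  a_10 = 1·34 + 0·18 + 1·8 + 1·8 = 50
  a_11 = 1·50 + 0·34 + 1·18 + 1·8 = 76

1,0,1,1 ; 76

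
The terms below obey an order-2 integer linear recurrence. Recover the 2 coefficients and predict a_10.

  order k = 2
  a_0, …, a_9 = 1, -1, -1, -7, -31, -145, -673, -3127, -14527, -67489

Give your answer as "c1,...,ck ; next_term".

  a_2 = 4·-1 + 3·1 = -1
  a_3 = 4·-1 + 3·-1 = -7
  a_4 = 4·-7 + 3·-1 = -31
  a_5 = 4·-31 + 3·-7 = -145
  a_6 = 4·-145 + 3·-31 = -673
  a_7 = 4·-673 + 3·-145 = -3127
  a_8 = 4·-3127 + 3·-673 = -14527
  a_9 = 4·-14527 + 3·-3127 = -67489
  a_10 = 4·-67489 + 3·-14527 = -313537

4,3 ; -313537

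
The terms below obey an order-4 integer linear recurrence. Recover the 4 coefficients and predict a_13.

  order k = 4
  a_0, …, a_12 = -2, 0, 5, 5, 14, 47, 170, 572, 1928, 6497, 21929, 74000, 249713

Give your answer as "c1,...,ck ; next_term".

3,1,0,3 ; 842630

  a_4 = 3·5 + 1·5 + 0·0 + 3·-2 = 14
  a_5 = 3·14 + 1·5 + 0·5 + 3·0 = 47
  a_6 = 3·47 + 1·14 + 0·5 + 3·5 = 170
  a_7 = 3·170 + 1·47 + 0·14 + 3·5 = 572
  a_8 = 3·572 + 1·170 + 0·47 + 3·14 = 1928
  a_9 = 3·1928 + 1·572 + 0·170 + 3·47 = 6497
  a_10 = 3·6497 + 1·1928 + 0·572 + 3·170 = 21929
  a_11 = 3·21929 + 1·6497 + 0·1928 + 3·572 = 74000
  a_12 = 3·74000 + 1·21929 + 0·6497 + 3·1928 = 249713
  a_13 = 3·249713 + 1·74000 + 0·21929 + 3·6497 = 842630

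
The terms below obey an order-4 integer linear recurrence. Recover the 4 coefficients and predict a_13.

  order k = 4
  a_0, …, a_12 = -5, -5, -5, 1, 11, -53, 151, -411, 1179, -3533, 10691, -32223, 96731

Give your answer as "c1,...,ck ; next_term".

-4,-4,-2,3 ; -290013

  a_4 = -4·1 + -4·-5 + -2·-5 + 3·-5 = 11
  a_5 = -4·11 + -4·1 + -2·-5 + 3·-5 = -53
  a_6 = -4·-53 + -4·11 + -2·1 + 3·-5 = 151
  a_7 = -4·151 + -4·-53 + -2·11 + 3·1 = -411
  a_8 = -4·-411 + -4·151 + -2·-53 + 3·11 = 1179
  a_9 = -4·1179 + -4·-411 + -2·151 + 3·-53 = -3533
  a_10 = -4·-3533 + -4·1179 + -2·-411 + 3·151 = 10691
  a_11 = -4·10691 + -4·-3533 + -2·1179 + 3·-411 = -32223
  a_12 = -4·-32223 + -4·10691 + -2·-3533 + 3·1179 = 96731
  a_13 = -4·96731 + -4·-32223 + -2·10691 + 3·-3533 = -290013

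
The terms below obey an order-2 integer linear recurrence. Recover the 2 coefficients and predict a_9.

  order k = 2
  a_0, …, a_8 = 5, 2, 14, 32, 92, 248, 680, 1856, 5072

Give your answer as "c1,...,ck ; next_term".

2,2 ; 13856

  a_2 = 2·2 + 2·5 = 14
  a_3 = 2·14 + 2·2 = 32
  a_4 = 2·32 + 2·14 = 92
  a_5 = 2·92 + 2·32 = 248
  a_6 = 2·248 + 2·92 = 680
  a_7 = 2·680 + 2·248 = 1856
  a_8 = 2·1856 + 2·680 = 5072
  a_9 = 2·5072 + 2·1856 = 13856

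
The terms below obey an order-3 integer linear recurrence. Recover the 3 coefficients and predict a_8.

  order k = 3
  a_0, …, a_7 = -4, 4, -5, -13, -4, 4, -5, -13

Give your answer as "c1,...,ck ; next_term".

  a_3 = 1·-5 + -1·4 + 1·-4 = -13
  a_4 = 1·-13 + -1·-5 + 1·4 = -4
  a_5 = 1·-4 + -1·-13 + 1·-5 = 4
  a_6 = 1·4 + -1·-4 + 1·-13 = -5
  a_7 = 1·-5 + -1·4 + 1·-4 = -13
  a_8 = 1·-13 + -1·-5 + 1·4 = -4

1,-1,1 ; -4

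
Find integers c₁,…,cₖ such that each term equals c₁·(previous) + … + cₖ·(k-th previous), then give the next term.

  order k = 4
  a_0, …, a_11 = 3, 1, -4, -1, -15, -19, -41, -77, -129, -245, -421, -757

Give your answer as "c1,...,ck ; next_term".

1,2,0,-2 ; -1341

  a_4 = 1·-1 + 2·-4 + 0·1 + -2·3 = -15
  a_5 = 1·-15 + 2·-1 + 0·-4 + -2·1 = -19
  a_6 = 1·-19 + 2·-15 + 0·-1 + -2·-4 = -41
  a_7 = 1·-41 + 2·-19 + 0·-15 + -2·-1 = -77
  a_8 = 1·-77 + 2·-41 + 0·-19 + -2·-15 = -129
  a_9 = 1·-129 + 2·-77 + 0·-41 + -2·-19 = -245
  a_10 = 1·-245 + 2·-129 + 0·-77 + -2·-41 = -421
  a_11 = 1·-421 + 2·-245 + 0·-129 + -2·-77 = -757
  a_12 = 1·-757 + 2·-421 + 0·-245 + -2·-129 = -1341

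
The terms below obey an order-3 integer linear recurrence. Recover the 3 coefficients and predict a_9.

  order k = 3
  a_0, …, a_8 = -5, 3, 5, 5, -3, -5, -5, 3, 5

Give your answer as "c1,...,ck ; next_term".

0,0,-1 ; 5

  a_3 = 0·5 + 0·3 + -1·-5 = 5
  a_4 = 0·5 + 0·5 + -1·3 = -3
  a_5 = 0·-3 + 0·5 + -1·5 = -5
  a_6 = 0·-5 + 0·-3 + -1·5 = -5
  a_7 = 0·-5 + 0·-5 + -1·-3 = 3
  a_8 = 0·3 + 0·-5 + -1·-5 = 5
  a_9 = 0·5 + 0·3 + -1·-5 = 5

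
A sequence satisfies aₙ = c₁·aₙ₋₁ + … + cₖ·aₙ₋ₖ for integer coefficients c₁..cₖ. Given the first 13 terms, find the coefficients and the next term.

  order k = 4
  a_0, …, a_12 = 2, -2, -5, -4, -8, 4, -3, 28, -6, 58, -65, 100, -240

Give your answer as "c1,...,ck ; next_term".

0,2,-2,-1 ; 272

  a_4 = 0·-4 + 2·-5 + -2·-2 + -1·2 = -8
  a_5 = 0·-8 + 2·-4 + -2·-5 + -1·-2 = 4
  a_6 = 0·4 + 2·-8 + -2·-4 + -1·-5 = -3
  a_7 = 0·-3 + 2·4 + -2·-8 + -1·-4 = 28
  a_8 = 0·28 + 2·-3 + -2·4 + -1·-8 = -6
  a_9 = 0·-6 + 2·28 + -2·-3 + -1·4 = 58
  a_10 = 0·58 + 2·-6 + -2·28 + -1·-3 = -65
  a_11 = 0·-65 + 2·58 + -2·-6 + -1·28 = 100
  a_12 = 0·100 + 2·-65 + -2·58 + -1·-6 = -240
  a_13 = 0·-240 + 2·100 + -2·-65 + -1·58 = 272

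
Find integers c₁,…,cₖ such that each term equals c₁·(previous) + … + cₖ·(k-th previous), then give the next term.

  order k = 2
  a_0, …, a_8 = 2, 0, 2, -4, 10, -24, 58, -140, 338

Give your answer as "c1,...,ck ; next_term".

-2,1 ; -816

  a_2 = -2·0 + 1·2 = 2
  a_3 = -2·2 + 1·0 = -4
  a_4 = -2·-4 + 1·2 = 10
  a_5 = -2·10 + 1·-4 = -24
  a_6 = -2·-24 + 1·10 = 58
  a_7 = -2·58 + 1·-24 = -140
  a_8 = -2·-140 + 1·58 = 338
  a_9 = -2·338 + 1·-140 = -816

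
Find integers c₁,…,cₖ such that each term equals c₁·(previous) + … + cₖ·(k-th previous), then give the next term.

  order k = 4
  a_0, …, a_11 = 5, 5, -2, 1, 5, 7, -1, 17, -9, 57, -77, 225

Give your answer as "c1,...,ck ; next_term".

  a_4 = -1·1 + 2·-2 + 0·5 + 2·5 = 5
  a_5 = -1·5 + 2·1 + 0·-2 + 2·5 = 7
  a_6 = -1·7 + 2·5 + 0·1 + 2·-2 = -1
  a_7 = -1·-1 + 2·7 + 0·5 + 2·1 = 17
  a_8 = -1·17 + 2·-1 + 0·7 + 2·5 = -9
  a_9 = -1·-9 + 2·17 + 0·-1 + 2·7 = 57
  a_10 = -1·57 + 2·-9 + 0·17 + 2·-1 = -77
  a_11 = -1·-77 + 2·57 + 0·-9 + 2·17 = 225
  a_12 = -1·225 + 2·-77 + 0·57 + 2·-9 = -397

-1,2,0,2 ; -397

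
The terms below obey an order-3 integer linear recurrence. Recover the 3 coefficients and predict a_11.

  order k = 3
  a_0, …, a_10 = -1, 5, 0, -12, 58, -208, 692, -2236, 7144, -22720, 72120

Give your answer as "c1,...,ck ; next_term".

-4,-2,2 ; -228752

  a_3 = -4·0 + -2·5 + 2·-1 = -12
  a_4 = -4·-12 + -2·0 + 2·5 = 58
  a_5 = -4·58 + -2·-12 + 2·0 = -208
  a_6 = -4·-208 + -2·58 + 2·-12 = 692
  a_7 = -4·692 + -2·-208 + 2·58 = -2236
  a_8 = -4·-2236 + -2·692 + 2·-208 = 7144
  a_9 = -4·7144 + -2·-2236 + 2·692 = -22720
  a_10 = -4·-22720 + -2·7144 + 2·-2236 = 72120
  a_11 = -4·72120 + -2·-22720 + 2·7144 = -228752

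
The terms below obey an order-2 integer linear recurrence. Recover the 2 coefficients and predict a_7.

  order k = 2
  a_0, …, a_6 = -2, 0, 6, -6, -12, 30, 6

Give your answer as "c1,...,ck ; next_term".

  a_2 = -1·0 + -3·-2 = 6
  a_3 = -1·6 + -3·0 = -6
  a_4 = -1·-6 + -3·6 = -12
  a_5 = -1·-12 + -3·-6 = 30
  a_6 = -1·30 + -3·-12 = 6
  a_7 = -1·6 + -3·30 = -96

-1,-3 ; -96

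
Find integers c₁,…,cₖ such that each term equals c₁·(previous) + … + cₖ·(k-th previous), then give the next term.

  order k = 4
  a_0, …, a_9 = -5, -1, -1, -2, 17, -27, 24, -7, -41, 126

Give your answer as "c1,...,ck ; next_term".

-2,-2,-1,-2 ; -211

  a_4 = -2·-2 + -2·-1 + -1·-1 + -2·-5 = 17
  a_5 = -2·17 + -2·-2 + -1·-1 + -2·-1 = -27
  a_6 = -2·-27 + -2·17 + -1·-2 + -2·-1 = 24
  a_7 = -2·24 + -2·-27 + -1·17 + -2·-2 = -7
  a_8 = -2·-7 + -2·24 + -1·-27 + -2·17 = -41
  a_9 = -2·-41 + -2·-7 + -1·24 + -2·-27 = 126
  a_10 = -2·126 + -2·-41 + -1·-7 + -2·24 = -211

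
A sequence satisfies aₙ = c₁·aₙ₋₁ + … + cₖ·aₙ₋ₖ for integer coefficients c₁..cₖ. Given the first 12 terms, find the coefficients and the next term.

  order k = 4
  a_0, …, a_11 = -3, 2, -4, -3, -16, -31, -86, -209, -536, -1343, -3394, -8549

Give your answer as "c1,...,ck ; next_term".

  a_4 = 2·-3 + 1·-4 + 0·2 + 2·-3 = -16
  a_5 = 2·-16 + 1·-3 + 0·-4 + 2·2 = -31
  a_6 = 2·-31 + 1·-16 + 0·-3 + 2·-4 = -86
  a_7 = 2·-86 + 1·-31 + 0·-16 + 2·-3 = -209
  a_8 = 2·-209 + 1·-86 + 0·-31 + 2·-16 = -536
  a_9 = 2·-536 + 1·-209 + 0·-86 + 2·-31 = -1343
  a_10 = 2·-1343 + 1·-536 + 0·-209 + 2·-86 = -3394
  a_11 = 2·-3394 + 1·-1343 + 0·-536 + 2·-209 = -8549
  a_12 = 2·-8549 + 1·-3394 + 0·-1343 + 2·-536 = -21564

2,1,0,2 ; -21564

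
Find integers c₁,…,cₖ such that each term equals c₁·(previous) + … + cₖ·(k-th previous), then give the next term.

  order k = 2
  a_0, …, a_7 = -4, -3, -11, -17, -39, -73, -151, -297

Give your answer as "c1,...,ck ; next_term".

  a_2 = 1·-3 + 2·-4 = -11
  a_3 = 1·-11 + 2·-3 = -17
  a_4 = 1·-17 + 2·-11 = -39
  a_5 = 1·-39 + 2·-17 = -73
  a_6 = 1·-73 + 2·-39 = -151
  a_7 = 1·-151 + 2·-73 = -297
  a_8 = 1·-297 + 2·-151 = -599

1,2 ; -599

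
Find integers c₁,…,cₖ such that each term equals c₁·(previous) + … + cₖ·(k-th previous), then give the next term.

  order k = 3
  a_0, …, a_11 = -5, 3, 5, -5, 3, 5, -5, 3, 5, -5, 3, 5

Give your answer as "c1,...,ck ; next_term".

  a_3 = 0·5 + 0·3 + 1·-5 = -5
  a_4 = 0·-5 + 0·5 + 1·3 = 3
  a_5 = 0·3 + 0·-5 + 1·5 = 5
  a_6 = 0·5 + 0·3 + 1·-5 = -5
  a_7 = 0·-5 + 0·5 + 1·3 = 3
  a_8 = 0·3 + 0·-5 + 1·5 = 5
  a_9 = 0·5 + 0·3 + 1·-5 = -5
  a_10 = 0·-5 + 0·5 + 1·3 = 3
  a_11 = 0·3 + 0·-5 + 1·5 = 5
  a_12 = 0·5 + 0·3 + 1·-5 = -5

0,0,1 ; -5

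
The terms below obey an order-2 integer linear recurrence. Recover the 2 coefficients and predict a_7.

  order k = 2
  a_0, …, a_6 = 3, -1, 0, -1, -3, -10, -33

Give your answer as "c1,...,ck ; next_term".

  a_2 = 3·-1 + 1·3 = 0
  a_3 = 3·0 + 1·-1 = -1
  a_4 = 3·-1 + 1·0 = -3
  a_5 = 3·-3 + 1·-1 = -10
  a_6 = 3·-10 + 1·-3 = -33
  a_7 = 3·-33 + 1·-10 = -109

3,1 ; -109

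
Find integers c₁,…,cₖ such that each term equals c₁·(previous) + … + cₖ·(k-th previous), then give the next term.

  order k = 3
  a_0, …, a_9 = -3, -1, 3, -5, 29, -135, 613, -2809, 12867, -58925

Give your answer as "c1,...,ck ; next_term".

-4,2,-3 ; 269861

  a_3 = -4·3 + 2·-1 + -3·-3 = -5
  a_4 = -4·-5 + 2·3 + -3·-1 = 29
  a_5 = -4·29 + 2·-5 + -3·3 = -135
  a_6 = -4·-135 + 2·29 + -3·-5 = 613
  a_7 = -4·613 + 2·-135 + -3·29 = -2809
  a_8 = -4·-2809 + 2·613 + -3·-135 = 12867
  a_9 = -4·12867 + 2·-2809 + -3·613 = -58925
  a_10 = -4·-58925 + 2·12867 + -3·-2809 = 269861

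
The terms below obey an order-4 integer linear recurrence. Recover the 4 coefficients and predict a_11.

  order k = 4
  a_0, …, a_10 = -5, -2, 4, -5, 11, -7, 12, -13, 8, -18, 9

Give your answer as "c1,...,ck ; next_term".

  a_4 = 0·-5 + 1·4 + -1·-2 + -1·-5 = 11
  a_5 = 0·11 + 1·-5 + -1·4 + -1·-2 = -7
  a_6 = 0·-7 + 1·11 + -1·-5 + -1·4 = 12
  a_7 = 0·12 + 1·-7 + -1·11 + -1·-5 = -13
  a_8 = 0·-13 + 1·12 + -1·-7 + -1·11 = 8
  a_9 = 0·8 + 1·-13 + -1·12 + -1·-7 = -18
  a_10 = 0·-18 + 1·8 + -1·-13 + -1·12 = 9
  a_11 = 0·9 + 1·-18 + -1·8 + -1·-13 = -13

0,1,-1,-1 ; -13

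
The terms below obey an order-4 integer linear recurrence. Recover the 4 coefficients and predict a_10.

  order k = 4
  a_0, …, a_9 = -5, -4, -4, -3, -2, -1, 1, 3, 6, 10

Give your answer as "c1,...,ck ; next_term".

  a_4 = 1·-3 + 1·-4 + 0·-4 + -1·-5 = -2
  a_5 = 1·-2 + 1·-3 + 0·-4 + -1·-4 = -1
  a_6 = 1·-1 + 1·-2 + 0·-3 + -1·-4 = 1
  a_7 = 1·1 + 1·-1 + 0·-2 + -1·-3 = 3
  a_8 = 1·3 + 1·1 + 0·-1 + -1·-2 = 6
  a_9 = 1·6 + 1·3 + 0·1 + -1·-1 = 10
  a_10 = 1·10 + 1·6 + 0·3 + -1·1 = 15

1,1,0,-1 ; 15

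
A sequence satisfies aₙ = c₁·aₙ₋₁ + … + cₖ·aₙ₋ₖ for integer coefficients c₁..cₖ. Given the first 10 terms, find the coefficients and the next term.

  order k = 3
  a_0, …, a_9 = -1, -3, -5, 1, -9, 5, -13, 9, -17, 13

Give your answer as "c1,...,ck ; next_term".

-1,1,1 ; -21

  a_3 = -1·-5 + 1·-3 + 1·-1 = 1
  a_4 = -1·1 + 1·-5 + 1·-3 = -9
  a_5 = -1·-9 + 1·1 + 1·-5 = 5
  a_6 = -1·5 + 1·-9 + 1·1 = -13
  a_7 = -1·-13 + 1·5 + 1·-9 = 9
  a_8 = -1·9 + 1·-13 + 1·5 = -17
  a_9 = -1·-17 + 1·9 + 1·-13 = 13
  a_10 = -1·13 + 1·-17 + 1·9 = -21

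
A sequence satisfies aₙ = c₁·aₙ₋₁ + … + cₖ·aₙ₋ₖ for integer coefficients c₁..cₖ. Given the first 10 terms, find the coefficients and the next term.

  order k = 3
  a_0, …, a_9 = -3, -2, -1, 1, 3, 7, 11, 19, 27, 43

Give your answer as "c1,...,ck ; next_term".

  a_3 = 1·-1 + 2·-2 + -2·-3 = 1
  a_4 = 1·1 + 2·-1 + -2·-2 = 3
  a_5 = 1·3 + 2·1 + -2·-1 = 7
  a_6 = 1·7 + 2·3 + -2·1 = 11
  a_7 = 1·11 + 2·7 + -2·3 = 19
  a_8 = 1·19 + 2·11 + -2·7 = 27
  a_9 = 1·27 + 2·19 + -2·11 = 43
  a_10 = 1·43 + 2·27 + -2·19 = 59

1,2,-2 ; 59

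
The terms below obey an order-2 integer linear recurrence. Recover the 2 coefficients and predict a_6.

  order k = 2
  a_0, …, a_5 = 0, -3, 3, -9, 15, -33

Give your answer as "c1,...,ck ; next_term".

-1,2 ; 63

  a_2 = -1·-3 + 2·0 = 3
  a_3 = -1·3 + 2·-3 = -9
  a_4 = -1·-9 + 2·3 = 15
  a_5 = -1·15 + 2·-9 = -33
  a_6 = -1·-33 + 2·15 = 63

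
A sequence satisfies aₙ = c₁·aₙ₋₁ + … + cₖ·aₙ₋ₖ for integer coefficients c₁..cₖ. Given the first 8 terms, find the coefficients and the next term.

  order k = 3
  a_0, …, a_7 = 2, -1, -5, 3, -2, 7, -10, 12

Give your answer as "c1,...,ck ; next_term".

-1,0,-1 ; -19

  a_3 = -1·-5 + 0·-1 + -1·2 = 3
  a_4 = -1·3 + 0·-5 + -1·-1 = -2
  a_5 = -1·-2 + 0·3 + -1·-5 = 7
  a_6 = -1·7 + 0·-2 + -1·3 = -10
  a_7 = -1·-10 + 0·7 + -1·-2 = 12
  a_8 = -1·12 + 0·-10 + -1·7 = -19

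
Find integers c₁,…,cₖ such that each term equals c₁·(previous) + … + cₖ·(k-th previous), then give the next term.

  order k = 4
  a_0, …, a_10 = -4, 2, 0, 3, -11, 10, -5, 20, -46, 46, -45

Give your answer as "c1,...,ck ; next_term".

-1,-1,-2,1 ; 111

  a_4 = -1·3 + -1·0 + -2·2 + 1·-4 = -11
  a_5 = -1·-11 + -1·3 + -2·0 + 1·2 = 10
  a_6 = -1·10 + -1·-11 + -2·3 + 1·0 = -5
  a_7 = -1·-5 + -1·10 + -2·-11 + 1·3 = 20
  a_8 = -1·20 + -1·-5 + -2·10 + 1·-11 = -46
  a_9 = -1·-46 + -1·20 + -2·-5 + 1·10 = 46
  a_10 = -1·46 + -1·-46 + -2·20 + 1·-5 = -45
  a_11 = -1·-45 + -1·46 + -2·-46 + 1·20 = 111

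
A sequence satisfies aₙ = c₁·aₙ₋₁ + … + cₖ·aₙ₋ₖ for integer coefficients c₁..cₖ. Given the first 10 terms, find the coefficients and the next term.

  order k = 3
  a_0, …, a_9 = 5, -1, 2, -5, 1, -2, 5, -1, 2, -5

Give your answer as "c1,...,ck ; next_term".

  a_3 = 0·2 + 0·-1 + -1·5 = -5
  a_4 = 0·-5 + 0·2 + -1·-1 = 1
  a_5 = 0·1 + 0·-5 + -1·2 = -2
  a_6 = 0·-2 + 0·1 + -1·-5 = 5
  a_7 = 0·5 + 0·-2 + -1·1 = -1
  a_8 = 0·-1 + 0·5 + -1·-2 = 2
  a_9 = 0·2 + 0·-1 + -1·5 = -5
  a_10 = 0·-5 + 0·2 + -1·-1 = 1

0,0,-1 ; 1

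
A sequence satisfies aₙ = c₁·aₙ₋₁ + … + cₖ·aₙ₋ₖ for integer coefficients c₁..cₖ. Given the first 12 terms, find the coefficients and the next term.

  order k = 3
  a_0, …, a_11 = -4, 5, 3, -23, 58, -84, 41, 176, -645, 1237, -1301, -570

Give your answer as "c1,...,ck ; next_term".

-2,-1,3 ; 6152

  a_3 = -2·3 + -1·5 + 3·-4 = -23
  a_4 = -2·-23 + -1·3 + 3·5 = 58
  a_5 = -2·58 + -1·-23 + 3·3 = -84
  a_6 = -2·-84 + -1·58 + 3·-23 = 41
  a_7 = -2·41 + -1·-84 + 3·58 = 176
  a_8 = -2·176 + -1·41 + 3·-84 = -645
  a_9 = -2·-645 + -1·176 + 3·41 = 1237
  a_10 = -2·1237 + -1·-645 + 3·176 = -1301
  a_11 = -2·-1301 + -1·1237 + 3·-645 = -570
  a_12 = -2·-570 + -1·-1301 + 3·1237 = 6152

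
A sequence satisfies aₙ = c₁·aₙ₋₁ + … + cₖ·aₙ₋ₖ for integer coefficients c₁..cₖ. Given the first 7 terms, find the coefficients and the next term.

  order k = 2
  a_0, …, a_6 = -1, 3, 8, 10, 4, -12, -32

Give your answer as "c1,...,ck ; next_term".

2,-2 ; -40

  a_2 = 2·3 + -2·-1 = 8
  a_3 = 2·8 + -2·3 = 10
  a_4 = 2·10 + -2·8 = 4
  a_5 = 2·4 + -2·10 = -12
  a_6 = 2·-12 + -2·4 = -32
  a_7 = 2·-32 + -2·-12 = -40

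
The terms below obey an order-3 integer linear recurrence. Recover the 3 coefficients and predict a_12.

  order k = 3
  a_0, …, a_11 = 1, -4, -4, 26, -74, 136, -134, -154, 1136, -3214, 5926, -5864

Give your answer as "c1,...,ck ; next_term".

  a_3 = -3·-4 + -3·-4 + 2·1 = 26
  a_4 = -3·26 + -3·-4 + 2·-4 = -74
  a_5 = -3·-74 + -3·26 + 2·-4 = 136
  a_6 = -3·136 + -3·-74 + 2·26 = -134
  a_7 = -3·-134 + -3·136 + 2·-74 = -154
  a_8 = -3·-154 + -3·-134 + 2·136 = 1136
  a_9 = -3·1136 + -3·-154 + 2·-134 = -3214
  a_10 = -3·-3214 + -3·1136 + 2·-154 = 5926
  a_11 = -3·5926 + -3·-3214 + 2·1136 = -5864
  a_12 = -3·-5864 + -3·5926 + 2·-3214 = -6614

-3,-3,2 ; -6614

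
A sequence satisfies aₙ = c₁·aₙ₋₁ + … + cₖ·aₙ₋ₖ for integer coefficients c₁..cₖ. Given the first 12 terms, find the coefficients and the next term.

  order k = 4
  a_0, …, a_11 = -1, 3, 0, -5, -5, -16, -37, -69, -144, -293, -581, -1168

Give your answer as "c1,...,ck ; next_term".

2,0,1,-2 ; -2341

  a_4 = 2·-5 + 0·0 + 1·3 + -2·-1 = -5
  a_5 = 2·-5 + 0·-5 + 1·0 + -2·3 = -16
  a_6 = 2·-16 + 0·-5 + 1·-5 + -2·0 = -37
  a_7 = 2·-37 + 0·-16 + 1·-5 + -2·-5 = -69
  a_8 = 2·-69 + 0·-37 + 1·-16 + -2·-5 = -144
  a_9 = 2·-144 + 0·-69 + 1·-37 + -2·-16 = -293
  a_10 = 2·-293 + 0·-144 + 1·-69 + -2·-37 = -581
  a_11 = 2·-581 + 0·-293 + 1·-144 + -2·-69 = -1168
  a_12 = 2·-1168 + 0·-581 + 1·-293 + -2·-144 = -2341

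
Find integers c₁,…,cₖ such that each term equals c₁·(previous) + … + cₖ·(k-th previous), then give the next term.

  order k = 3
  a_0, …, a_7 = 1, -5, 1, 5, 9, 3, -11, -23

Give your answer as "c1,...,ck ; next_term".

  a_3 = 1·1 + -1·-5 + -1·1 = 5
  a_4 = 1·5 + -1·1 + -1·-5 = 9
  a_5 = 1·9 + -1·5 + -1·1 = 3
  a_6 = 1·3 + -1·9 + -1·5 = -11
  a_7 = 1·-11 + -1·3 + -1·9 = -23
  a_8 = 1·-23 + -1·-11 + -1·3 = -15

1,-1,-1 ; -15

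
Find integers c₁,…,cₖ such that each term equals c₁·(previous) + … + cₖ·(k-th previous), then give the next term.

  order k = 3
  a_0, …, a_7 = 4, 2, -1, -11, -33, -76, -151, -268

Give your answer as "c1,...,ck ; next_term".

  a_3 = 3·-1 + -2·2 + -1·4 = -11
  a_4 = 3·-11 + -2·-1 + -1·2 = -33
  a_5 = 3·-33 + -2·-11 + -1·-1 = -76
  a_6 = 3·-76 + -2·-33 + -1·-11 = -151
  a_7 = 3·-151 + -2·-76 + -1·-33 = -268
  a_8 = 3·-268 + -2·-151 + -1·-76 = -426

3,-2,-1 ; -426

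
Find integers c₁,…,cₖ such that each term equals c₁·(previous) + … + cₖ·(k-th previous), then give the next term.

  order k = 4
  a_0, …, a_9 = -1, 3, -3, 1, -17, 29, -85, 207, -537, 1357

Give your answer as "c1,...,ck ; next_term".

  a_4 = -1·1 + 3·-3 + -2·3 + 1·-1 = -17
  a_5 = -1·-17 + 3·1 + -2·-3 + 1·3 = 29
  a_6 = -1·29 + 3·-17 + -2·1 + 1·-3 = -85
  a_7 = -1·-85 + 3·29 + -2·-17 + 1·1 = 207
  a_8 = -1·207 + 3·-85 + -2·29 + 1·-17 = -537
  a_9 = -1·-537 + 3·207 + -2·-85 + 1·29 = 1357
  a_10 = -1·1357 + 3·-537 + -2·207 + 1·-85 = -3467

-1,3,-2,1 ; -3467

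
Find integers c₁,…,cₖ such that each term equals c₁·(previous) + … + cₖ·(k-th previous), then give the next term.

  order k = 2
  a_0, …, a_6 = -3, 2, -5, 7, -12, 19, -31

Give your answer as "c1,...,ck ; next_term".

-1,1 ; 50

  a_2 = -1·2 + 1·-3 = -5
  a_3 = -1·-5 + 1·2 = 7
  a_4 = -1·7 + 1·-5 = -12
  a_5 = -1·-12 + 1·7 = 19
  a_6 = -1·19 + 1·-12 = -31
  a_7 = -1·-31 + 1·19 = 50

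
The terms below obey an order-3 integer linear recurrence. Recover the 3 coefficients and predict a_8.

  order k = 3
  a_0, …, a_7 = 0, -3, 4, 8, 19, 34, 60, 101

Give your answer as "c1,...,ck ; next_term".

  a_3 = 2·4 + 0·-3 + -1·0 = 8
  a_4 = 2·8 + 0·4 + -1·-3 = 19
  a_5 = 2·19 + 0·8 + -1·4 = 34
  a_6 = 2·34 + 0·19 + -1·8 = 60
  a_7 = 2·60 + 0·34 + -1·19 = 101
  a_8 = 2·101 + 0·60 + -1·34 = 168

2,0,-1 ; 168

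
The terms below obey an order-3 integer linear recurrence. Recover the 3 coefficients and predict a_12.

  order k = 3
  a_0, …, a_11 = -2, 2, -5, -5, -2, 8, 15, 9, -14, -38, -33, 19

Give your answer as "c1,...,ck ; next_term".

1,-1,-1 ; 90

  a_3 = 1·-5 + -1·2 + -1·-2 = -5
  a_4 = 1·-5 + -1·-5 + -1·2 = -2
  a_5 = 1·-2 + -1·-5 + -1·-5 = 8
  a_6 = 1·8 + -1·-2 + -1·-5 = 15
  a_7 = 1·15 + -1·8 + -1·-2 = 9
  a_8 = 1·9 + -1·15 + -1·8 = -14
  a_9 = 1·-14 + -1·9 + -1·15 = -38
  a_10 = 1·-38 + -1·-14 + -1·9 = -33
  a_11 = 1·-33 + -1·-38 + -1·-14 = 19
  a_12 = 1·19 + -1·-33 + -1·-38 = 90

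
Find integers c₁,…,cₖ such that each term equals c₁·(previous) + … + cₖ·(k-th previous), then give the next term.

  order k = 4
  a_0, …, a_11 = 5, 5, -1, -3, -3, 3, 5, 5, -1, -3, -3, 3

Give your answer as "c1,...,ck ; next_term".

  a_4 = 1·-3 + 0·-1 + -1·5 + 1·5 = -3
  a_5 = 1·-3 + 0·-3 + -1·-1 + 1·5 = 3
  a_6 = 1·3 + 0·-3 + -1·-3 + 1·-1 = 5
  a_7 = 1·5 + 0·3 + -1·-3 + 1·-3 = 5
  a_8 = 1·5 + 0·5 + -1·3 + 1·-3 = -1
  a_9 = 1·-1 + 0·5 + -1·5 + 1·3 = -3
  a_10 = 1·-3 + 0·-1 + -1·5 + 1·5 = -3
  a_11 = 1·-3 + 0·-3 + -1·-1 + 1·5 = 3
  a_12 = 1·3 + 0·-3 + -1·-3 + 1·-1 = 5

1,0,-1,1 ; 5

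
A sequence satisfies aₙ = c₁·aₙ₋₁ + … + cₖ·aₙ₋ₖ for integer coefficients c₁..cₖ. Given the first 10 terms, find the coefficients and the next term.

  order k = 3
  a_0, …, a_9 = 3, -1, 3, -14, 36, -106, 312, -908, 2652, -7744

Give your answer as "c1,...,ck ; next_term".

-2,2,-2 ; 22608

  a_3 = -2·3 + 2·-1 + -2·3 = -14
  a_4 = -2·-14 + 2·3 + -2·-1 = 36
  a_5 = -2·36 + 2·-14 + -2·3 = -106
  a_6 = -2·-106 + 2·36 + -2·-14 = 312
  a_7 = -2·312 + 2·-106 + -2·36 = -908
  a_8 = -2·-908 + 2·312 + -2·-106 = 2652
  a_9 = -2·2652 + 2·-908 + -2·312 = -7744
  a_10 = -2·-7744 + 2·2652 + -2·-908 = 22608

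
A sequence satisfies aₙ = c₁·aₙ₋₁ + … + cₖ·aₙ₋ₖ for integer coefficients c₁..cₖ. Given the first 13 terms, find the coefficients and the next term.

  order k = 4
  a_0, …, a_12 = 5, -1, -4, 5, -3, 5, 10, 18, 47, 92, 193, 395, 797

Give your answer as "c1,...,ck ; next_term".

  a_4 = 2·5 + 1·-4 + -1·-1 + -2·5 = -3
  a_5 = 2·-3 + 1·5 + -1·-4 + -2·-1 = 5
  a_6 = 2·5 + 1·-3 + -1·5 + -2·-4 = 10
  a_7 = 2·10 + 1·5 + -1·-3 + -2·5 = 18
  a_8 = 2·18 + 1·10 + -1·5 + -2·-3 = 47
  a_9 = 2·47 + 1·18 + -1·10 + -2·5 = 92
  a_10 = 2·92 + 1·47 + -1·18 + -2·10 = 193
  a_11 = 2·193 + 1·92 + -1·47 + -2·18 = 395
  a_12 = 2·395 + 1·193 + -1·92 + -2·47 = 797
  a_13 = 2·797 + 1·395 + -1·193 + -2·92 = 1612

2,1,-1,-2 ; 1612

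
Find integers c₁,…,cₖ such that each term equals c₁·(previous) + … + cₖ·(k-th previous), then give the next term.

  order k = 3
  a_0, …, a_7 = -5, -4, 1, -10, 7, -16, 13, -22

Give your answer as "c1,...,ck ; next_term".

  a_3 = -1·1 + 1·-4 + 1·-5 = -10
  a_4 = -1·-10 + 1·1 + 1·-4 = 7
  a_5 = -1·7 + 1·-10 + 1·1 = -16
  a_6 = -1·-16 + 1·7 + 1·-10 = 13
  a_7 = -1·13 + 1·-16 + 1·7 = -22
  a_8 = -1·-22 + 1·13 + 1·-16 = 19

-1,1,1 ; 19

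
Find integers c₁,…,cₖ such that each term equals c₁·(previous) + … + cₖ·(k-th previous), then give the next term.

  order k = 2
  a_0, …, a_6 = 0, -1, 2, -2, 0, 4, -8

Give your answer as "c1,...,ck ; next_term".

-2,-2 ; 8

  a_2 = -2·-1 + -2·0 = 2
  a_3 = -2·2 + -2·-1 = -2
  a_4 = -2·-2 + -2·2 = 0
  a_5 = -2·0 + -2·-2 = 4
  a_6 = -2·4 + -2·0 = -8
  a_7 = -2·-8 + -2·4 = 8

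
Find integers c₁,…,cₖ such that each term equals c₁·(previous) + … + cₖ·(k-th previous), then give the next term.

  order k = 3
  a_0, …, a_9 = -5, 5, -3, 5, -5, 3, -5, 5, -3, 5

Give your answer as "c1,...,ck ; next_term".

  a_3 = 0·-3 + 0·5 + -1·-5 = 5
  a_4 = 0·5 + 0·-3 + -1·5 = -5
  a_5 = 0·-5 + 0·5 + -1·-3 = 3
  a_6 = 0·3 + 0·-5 + -1·5 = -5
  a_7 = 0·-5 + 0·3 + -1·-5 = 5
  a_8 = 0·5 + 0·-5 + -1·3 = -3
  a_9 = 0·-3 + 0·5 + -1·-5 = 5
  a_10 = 0·5 + 0·-3 + -1·5 = -5

0,0,-1 ; -5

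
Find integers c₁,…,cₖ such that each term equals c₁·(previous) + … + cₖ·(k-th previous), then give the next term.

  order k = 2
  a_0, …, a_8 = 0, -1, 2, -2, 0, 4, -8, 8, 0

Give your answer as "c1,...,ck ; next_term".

-2,-2 ; -16

  a_2 = -2·-1 + -2·0 = 2
  a_3 = -2·2 + -2·-1 = -2
  a_4 = -2·-2 + -2·2 = 0
  a_5 = -2·0 + -2·-2 = 4
  a_6 = -2·4 + -2·0 = -8
  a_7 = -2·-8 + -2·4 = 8
  a_8 = -2·8 + -2·-8 = 0
  a_9 = -2·0 + -2·8 = -16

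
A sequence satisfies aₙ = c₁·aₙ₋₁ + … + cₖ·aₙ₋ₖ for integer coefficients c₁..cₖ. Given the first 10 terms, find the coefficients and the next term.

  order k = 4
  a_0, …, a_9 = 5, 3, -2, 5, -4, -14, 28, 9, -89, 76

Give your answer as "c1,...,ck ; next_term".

-1,-3,0,-1 ; 163

  a_4 = -1·5 + -3·-2 + 0·3 + -1·5 = -4
  a_5 = -1·-4 + -3·5 + 0·-2 + -1·3 = -14
  a_6 = -1·-14 + -3·-4 + 0·5 + -1·-2 = 28
  a_7 = -1·28 + -3·-14 + 0·-4 + -1·5 = 9
  a_8 = -1·9 + -3·28 + 0·-14 + -1·-4 = -89
  a_9 = -1·-89 + -3·9 + 0·28 + -1·-14 = 76
  a_10 = -1·76 + -3·-89 + 0·9 + -1·28 = 163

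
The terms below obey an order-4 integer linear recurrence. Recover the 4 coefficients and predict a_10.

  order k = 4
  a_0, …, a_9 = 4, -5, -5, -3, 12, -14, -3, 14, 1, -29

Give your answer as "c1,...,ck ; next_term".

-1,-1,0,1 ; 25

  a_4 = -1·-3 + -1·-5 + 0·-5 + 1·4 = 12
  a_5 = -1·12 + -1·-3 + 0·-5 + 1·-5 = -14
  a_6 = -1·-14 + -1·12 + 0·-3 + 1·-5 = -3
  a_7 = -1·-3 + -1·-14 + 0·12 + 1·-3 = 14
  a_8 = -1·14 + -1·-3 + 0·-14 + 1·12 = 1
  a_9 = -1·1 + -1·14 + 0·-3 + 1·-14 = -29
  a_10 = -1·-29 + -1·1 + 0·14 + 1·-3 = 25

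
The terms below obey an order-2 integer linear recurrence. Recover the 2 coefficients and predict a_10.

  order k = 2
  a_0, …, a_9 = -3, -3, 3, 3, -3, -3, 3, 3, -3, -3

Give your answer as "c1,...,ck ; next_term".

0,-1 ; 3

  a_2 = 0·-3 + -1·-3 = 3
  a_3 = 0·3 + -1·-3 = 3
  a_4 = 0·3 + -1·3 = -3
  a_5 = 0·-3 + -1·3 = -3
  a_6 = 0·-3 + -1·-3 = 3
  a_7 = 0·3 + -1·-3 = 3
  a_8 = 0·3 + -1·3 = -3
  a_9 = 0·-3 + -1·3 = -3
  a_10 = 0·-3 + -1·-3 = 3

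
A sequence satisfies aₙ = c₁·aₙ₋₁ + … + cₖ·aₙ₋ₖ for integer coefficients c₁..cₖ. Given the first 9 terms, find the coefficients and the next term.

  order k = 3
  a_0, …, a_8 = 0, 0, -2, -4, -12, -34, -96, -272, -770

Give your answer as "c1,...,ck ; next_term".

2,2,1 ; -2180

  a_3 = 2·-2 + 2·0 + 1·0 = -4
  a_4 = 2·-4 + 2·-2 + 1·0 = -12
  a_5 = 2·-12 + 2·-4 + 1·-2 = -34
  a_6 = 2·-34 + 2·-12 + 1·-4 = -96
  a_7 = 2·-96 + 2·-34 + 1·-12 = -272
  a_8 = 2·-272 + 2·-96 + 1·-34 = -770
  a_9 = 2·-770 + 2·-272 + 1·-96 = -2180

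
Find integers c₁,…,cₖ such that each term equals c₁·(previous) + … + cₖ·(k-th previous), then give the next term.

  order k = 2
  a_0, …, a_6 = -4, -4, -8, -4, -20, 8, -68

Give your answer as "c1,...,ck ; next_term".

-1,3 ; 92

  a_2 = -1·-4 + 3·-4 = -8
  a_3 = -1·-8 + 3·-4 = -4
  a_4 = -1·-4 + 3·-8 = -20
  a_5 = -1·-20 + 3·-4 = 8
  a_6 = -1·8 + 3·-20 = -68
  a_7 = -1·-68 + 3·8 = 92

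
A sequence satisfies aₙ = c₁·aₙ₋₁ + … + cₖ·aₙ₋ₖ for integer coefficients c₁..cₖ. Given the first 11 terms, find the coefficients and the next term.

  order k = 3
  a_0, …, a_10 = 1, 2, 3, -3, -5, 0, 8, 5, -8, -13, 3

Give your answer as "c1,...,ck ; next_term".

  a_3 = 0·3 + -1·2 + -1·1 = -3
  a_4 = 0·-3 + -1·3 + -1·2 = -5
  a_5 = 0·-5 + -1·-3 + -1·3 = 0
  a_6 = 0·0 + -1·-5 + -1·-3 = 8
  a_7 = 0·8 + -1·0 + -1·-5 = 5
  a_8 = 0·5 + -1·8 + -1·0 = -8
  a_9 = 0·-8 + -1·5 + -1·8 = -13
  a_10 = 0·-13 + -1·-8 + -1·5 = 3
  a_11 = 0·3 + -1·-13 + -1·-8 = 21

0,-1,-1 ; 21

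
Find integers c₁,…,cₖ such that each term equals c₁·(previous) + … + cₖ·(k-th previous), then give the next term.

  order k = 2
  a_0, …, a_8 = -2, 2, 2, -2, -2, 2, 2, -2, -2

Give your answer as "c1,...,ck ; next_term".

  a_2 = 0·2 + -1·-2 = 2
  a_3 = 0·2 + -1·2 = -2
  a_4 = 0·-2 + -1·2 = -2
  a_5 = 0·-2 + -1·-2 = 2
  a_6 = 0·2 + -1·-2 = 2
  a_7 = 0·2 + -1·2 = -2
  a_8 = 0·-2 + -1·2 = -2
  a_9 = 0·-2 + -1·-2 = 2

0,-1 ; 2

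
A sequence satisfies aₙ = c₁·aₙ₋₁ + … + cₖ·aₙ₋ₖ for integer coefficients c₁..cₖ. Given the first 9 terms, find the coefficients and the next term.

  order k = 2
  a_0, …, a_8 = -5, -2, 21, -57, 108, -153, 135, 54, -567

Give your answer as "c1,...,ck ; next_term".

  a_2 = -3·-2 + -3·-5 = 21
  a_3 = -3·21 + -3·-2 = -57
  a_4 = -3·-57 + -3·21 = 108
  a_5 = -3·108 + -3·-57 = -153
  a_6 = -3·-153 + -3·108 = 135
  a_7 = -3·135 + -3·-153 = 54
  a_8 = -3·54 + -3·135 = -567
  a_9 = -3·-567 + -3·54 = 1539

-3,-3 ; 1539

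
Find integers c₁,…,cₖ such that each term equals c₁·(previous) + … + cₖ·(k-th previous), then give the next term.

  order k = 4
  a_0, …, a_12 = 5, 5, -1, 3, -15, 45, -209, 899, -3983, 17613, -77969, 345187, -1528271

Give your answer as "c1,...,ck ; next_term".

  a_4 = -4·3 + 3·-1 + 4·5 + -4·5 = -15
  a_5 = -4·-15 + 3·3 + 4·-1 + -4·5 = 45
  a_6 = -4·45 + 3·-15 + 4·3 + -4·-1 = -209
  a_7 = -4·-209 + 3·45 + 4·-15 + -4·3 = 899
  a_8 = -4·899 + 3·-209 + 4·45 + -4·-15 = -3983
  a_9 = -4·-3983 + 3·899 + 4·-209 + -4·45 = 17613
  a_10 = -4·17613 + 3·-3983 + 4·899 + -4·-209 = -77969
  a_11 = -4·-77969 + 3·17613 + 4·-3983 + -4·899 = 345187
  a_12 = -4·345187 + 3·-77969 + 4·17613 + -4·-3983 = -1528271
  a_13 = -4·-1528271 + 3·345187 + 4·-77969 + -4·17613 = 6766317

-4,3,4,-4 ; 6766317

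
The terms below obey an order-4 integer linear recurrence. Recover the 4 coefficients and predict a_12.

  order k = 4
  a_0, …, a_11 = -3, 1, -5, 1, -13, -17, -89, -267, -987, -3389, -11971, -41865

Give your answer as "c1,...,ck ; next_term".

  a_4 = 3·1 + 3·-5 + -4·1 + -1·-3 = -13
  a_5 = 3·-13 + 3·1 + -4·-5 + -1·1 = -17
  a_6 = 3·-17 + 3·-13 + -4·1 + -1·-5 = -89
  a_7 = 3·-89 + 3·-17 + -4·-13 + -1·1 = -267
  a_8 = 3·-267 + 3·-89 + -4·-17 + -1·-13 = -987
  a_9 = 3·-987 + 3·-267 + -4·-89 + -1·-17 = -3389
  a_10 = 3·-3389 + 3·-987 + -4·-267 + -1·-89 = -11971
  a_11 = 3·-11971 + 3·-3389 + -4·-987 + -1·-267 = -41865
  a_12 = 3·-41865 + 3·-11971 + -4·-3389 + -1·-987 = -146965

3,3,-4,-1 ; -146965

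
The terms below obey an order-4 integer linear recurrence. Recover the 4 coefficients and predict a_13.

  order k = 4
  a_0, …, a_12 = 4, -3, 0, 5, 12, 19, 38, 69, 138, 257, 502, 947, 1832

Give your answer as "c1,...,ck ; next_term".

1,2,-1,1 ; 3481

  a_4 = 1·5 + 2·0 + -1·-3 + 1·4 = 12
  a_5 = 1·12 + 2·5 + -1·0 + 1·-3 = 19
  a_6 = 1·19 + 2·12 + -1·5 + 1·0 = 38
  a_7 = 1·38 + 2·19 + -1·12 + 1·5 = 69
  a_8 = 1·69 + 2·38 + -1·19 + 1·12 = 138
  a_9 = 1·138 + 2·69 + -1·38 + 1·19 = 257
  a_10 = 1·257 + 2·138 + -1·69 + 1·38 = 502
  a_11 = 1·502 + 2·257 + -1·138 + 1·69 = 947
  a_12 = 1·947 + 2·502 + -1·257 + 1·138 = 1832
  a_13 = 1·1832 + 2·947 + -1·502 + 1·257 = 3481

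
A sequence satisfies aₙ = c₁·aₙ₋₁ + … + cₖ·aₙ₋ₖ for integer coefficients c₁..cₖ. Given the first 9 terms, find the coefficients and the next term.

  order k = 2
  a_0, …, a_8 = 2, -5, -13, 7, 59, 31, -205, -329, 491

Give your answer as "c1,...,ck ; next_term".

  a_2 = 1·-5 + -4·2 = -13
  a_3 = 1·-13 + -4·-5 = 7
  a_4 = 1·7 + -4·-13 = 59
  a_5 = 1·59 + -4·7 = 31
  a_6 = 1·31 + -4·59 = -205
  a_7 = 1·-205 + -4·31 = -329
  a_8 = 1·-329 + -4·-205 = 491
  a_9 = 1·491 + -4·-329 = 1807

1,-4 ; 1807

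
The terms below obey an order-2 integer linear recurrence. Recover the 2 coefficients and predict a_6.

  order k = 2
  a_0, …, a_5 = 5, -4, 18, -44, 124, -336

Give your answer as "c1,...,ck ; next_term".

-2,2 ; 920

  a_2 = -2·-4 + 2·5 = 18
  a_3 = -2·18 + 2·-4 = -44
  a_4 = -2·-44 + 2·18 = 124
  a_5 = -2·124 + 2·-44 = -336
  a_6 = -2·-336 + 2·124 = 920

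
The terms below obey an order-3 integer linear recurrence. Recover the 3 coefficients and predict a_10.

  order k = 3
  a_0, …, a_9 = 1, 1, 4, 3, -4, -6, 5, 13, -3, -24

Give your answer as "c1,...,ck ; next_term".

1,-2,1 ; -5

  a_3 = 1·4 + -2·1 + 1·1 = 3
  a_4 = 1·3 + -2·4 + 1·1 = -4
  a_5 = 1·-4 + -2·3 + 1·4 = -6
  a_6 = 1·-6 + -2·-4 + 1·3 = 5
  a_7 = 1·5 + -2·-6 + 1·-4 = 13
  a_8 = 1·13 + -2·5 + 1·-6 = -3
  a_9 = 1·-3 + -2·13 + 1·5 = -24
  a_10 = 1·-24 + -2·-3 + 1·13 = -5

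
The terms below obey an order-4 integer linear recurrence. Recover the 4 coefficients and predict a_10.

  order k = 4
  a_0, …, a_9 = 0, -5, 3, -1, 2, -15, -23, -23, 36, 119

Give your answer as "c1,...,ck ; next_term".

  a_4 = 2·-1 + -2·3 + -2·-5 + 3·0 = 2
  a_5 = 2·2 + -2·-1 + -2·3 + 3·-5 = -15
  a_6 = 2·-15 + -2·2 + -2·-1 + 3·3 = -23
  a_7 = 2·-23 + -2·-15 + -2·2 + 3·-1 = -23
  a_8 = 2·-23 + -2·-23 + -2·-15 + 3·2 = 36
  a_9 = 2·36 + -2·-23 + -2·-23 + 3·-15 = 119
  a_10 = 2·119 + -2·36 + -2·-23 + 3·-23 = 143

2,-2,-2,3 ; 143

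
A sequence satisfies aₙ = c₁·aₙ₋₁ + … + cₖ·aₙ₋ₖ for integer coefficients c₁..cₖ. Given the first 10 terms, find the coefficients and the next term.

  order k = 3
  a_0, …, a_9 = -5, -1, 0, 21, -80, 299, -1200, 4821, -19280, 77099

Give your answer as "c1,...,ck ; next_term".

-4,-1,-4 ; -308400

  a_3 = -4·0 + -1·-1 + -4·-5 = 21
  a_4 = -4·21 + -1·0 + -4·-1 = -80
  a_5 = -4·-80 + -1·21 + -4·0 = 299
  a_6 = -4·299 + -1·-80 + -4·21 = -1200
  a_7 = -4·-1200 + -1·299 + -4·-80 = 4821
  a_8 = -4·4821 + -1·-1200 + -4·299 = -19280
  a_9 = -4·-19280 + -1·4821 + -4·-1200 = 77099
  a_10 = -4·77099 + -1·-19280 + -4·4821 = -308400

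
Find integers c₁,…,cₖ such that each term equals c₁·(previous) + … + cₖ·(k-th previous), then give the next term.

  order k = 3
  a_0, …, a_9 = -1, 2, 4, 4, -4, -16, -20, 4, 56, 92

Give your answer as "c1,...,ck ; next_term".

  a_3 = 1·4 + -1·2 + -2·-1 = 4
  a_4 = 1·4 + -1·4 + -2·2 = -4
  a_5 = 1·-4 + -1·4 + -2·4 = -16
  a_6 = 1·-16 + -1·-4 + -2·4 = -20
  a_7 = 1·-20 + -1·-16 + -2·-4 = 4
  a_8 = 1·4 + -1·-20 + -2·-16 = 56
  a_9 = 1·56 + -1·4 + -2·-20 = 92
  a_10 = 1·92 + -1·56 + -2·4 = 28

1,-1,-2 ; 28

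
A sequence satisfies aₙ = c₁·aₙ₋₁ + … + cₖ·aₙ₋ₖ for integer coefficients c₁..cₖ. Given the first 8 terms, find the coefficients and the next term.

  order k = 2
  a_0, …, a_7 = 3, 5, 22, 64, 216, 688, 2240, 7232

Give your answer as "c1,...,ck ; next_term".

  a_2 = 2·5 + 4·3 = 22
  a_3 = 2·22 + 4·5 = 64
  a_4 = 2·64 + 4·22 = 216
  a_5 = 2·216 + 4·64 = 688
  a_6 = 2·688 + 4·216 = 2240
  a_7 = 2·2240 + 4·688 = 7232
  a_8 = 2·7232 + 4·2240 = 23424

2,4 ; 23424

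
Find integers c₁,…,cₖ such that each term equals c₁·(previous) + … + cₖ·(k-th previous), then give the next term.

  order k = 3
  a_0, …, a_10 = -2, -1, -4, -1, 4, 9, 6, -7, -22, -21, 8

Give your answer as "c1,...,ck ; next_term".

  a_3 = 1·-4 + -1·-1 + -1·-2 = -1
  a_4 = 1·-1 + -1·-4 + -1·-1 = 4
  a_5 = 1·4 + -1·-1 + -1·-4 = 9
  a_6 = 1·9 + -1·4 + -1·-1 = 6
  a_7 = 1·6 + -1·9 + -1·4 = -7
  a_8 = 1·-7 + -1·6 + -1·9 = -22
  a_9 = 1·-22 + -1·-7 + -1·6 = -21
  a_10 = 1·-21 + -1·-22 + -1·-7 = 8
  a_11 = 1·8 + -1·-21 + -1·-22 = 51

1,-1,-1 ; 51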